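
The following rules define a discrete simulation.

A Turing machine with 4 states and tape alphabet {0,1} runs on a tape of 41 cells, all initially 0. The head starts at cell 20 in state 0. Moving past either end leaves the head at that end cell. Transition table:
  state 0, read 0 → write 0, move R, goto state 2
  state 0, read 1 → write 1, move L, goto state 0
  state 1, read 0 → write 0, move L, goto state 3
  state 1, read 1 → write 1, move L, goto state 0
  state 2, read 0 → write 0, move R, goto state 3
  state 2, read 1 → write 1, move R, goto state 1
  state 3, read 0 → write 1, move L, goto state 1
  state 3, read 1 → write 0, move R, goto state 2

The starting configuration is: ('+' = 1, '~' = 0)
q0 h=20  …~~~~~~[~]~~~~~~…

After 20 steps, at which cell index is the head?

0) q0 h=20  …~~~~~~[~]~~~~~~…
1) q2 h=21  …~~~~~~[~]~~~~~~…
2) q3 h=22  …~~~~~~[~]~~~~~~…
3) q1 h=21  …~~~~~~[~]+~~~~~…
4) q3 h=20  …~~~~~~[~]~+~~~~…
5) q1 h=19  …~~~~~~[~]+~+~~~…
6) q3 h=18  …~~~~~~[~]~+~+~~…
7) q1 h=17  …~~~~~~[~]+~+~+~…
8) q3 h=16  …~~~~~~[~]~+~+~+…
9) q1 h=15  …~~~~~~[~]+~+~+~…
10) q3 h=14  …~~~~~~[~]~+~+~+…
11) q1 h=13  …~~~~~~[~]+~+~+~…
12) q3 h=12  …~~~~~~[~]~+~+~+…
13) q1 h=11  …~~~~~~[~]+~+~+~…
14) q3 h=10  …~~~~~~[~]~+~+~+…
15) q1 h= 9  …~~~~~~[~]+~+~+~…
16) q3 h= 8  …~~~~~~[~]~+~+~+…
17) q1 h= 7  …~~~~~~[~]+~+~+~…
18) q3 h= 6  |~~~~~~[~]~+~+~+…
19) q1 h= 5  |~~~~~[~]+~+~+~…
20) q3 h= 4  |~~~~[~]~+~+~+…

4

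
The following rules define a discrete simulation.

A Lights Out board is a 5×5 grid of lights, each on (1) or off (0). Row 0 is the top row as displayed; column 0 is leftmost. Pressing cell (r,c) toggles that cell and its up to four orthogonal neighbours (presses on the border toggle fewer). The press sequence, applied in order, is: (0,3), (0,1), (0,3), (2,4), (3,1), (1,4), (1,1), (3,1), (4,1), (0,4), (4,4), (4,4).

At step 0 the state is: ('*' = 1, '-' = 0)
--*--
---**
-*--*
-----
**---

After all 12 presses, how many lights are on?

t=0: --*--
---**
-*--*
-----
**---
t=1: ---**
----*
-*--*
-----
**---
t=2: *****
-*--*
-*--*
-----
**---
t=3: **---
-*-**
-*--*
-----
**---
t=4: **---
-*-*-
-*-*-
----*
**---
t=5: **---
-*-*-
---*-
***-*
*----
t=6: **--*
-*--*
---**
***-*
*----
t=7: *---*
*-*-*
-*-**
***-*
*----
t=8: *---*
*-*-*
---**
----*
**---
t=9: *---*
*-*-*
---**
-*--*
--*--
t=10: *--*-
*-*--
---**
-*--*
--*--
t=11: *--*-
*-*--
---**
-*---
--***
t=12: *--*-
*-*--
---**
-*--*
--*--

9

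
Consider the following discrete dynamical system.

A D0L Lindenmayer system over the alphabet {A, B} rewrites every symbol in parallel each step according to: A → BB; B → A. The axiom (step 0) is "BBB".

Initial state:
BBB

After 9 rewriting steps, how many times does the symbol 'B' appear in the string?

0

gen 0: BBB
gen 1: AAA
gen 2: BBBBBB
gen 3: AAAAAA
gen 4: BBBBBBBBBBBB
gen 5: AAAAAAAAAAAA
gen 6: BBBBBBBBBBBBBBBBBBBBBBBB
gen 7: AAAAAAAAAAAAAAAAAAAAAAAA
gen 8: BBBBBBBBBBBBBBBBBBBBBBBBBBBBBBBBBBBBBBBBBBBBBBBB
gen 9: AAAAAAAAAAAAAAAAAAAAAAAAAAAAAAAAAAAAAAAAAAAAAAAA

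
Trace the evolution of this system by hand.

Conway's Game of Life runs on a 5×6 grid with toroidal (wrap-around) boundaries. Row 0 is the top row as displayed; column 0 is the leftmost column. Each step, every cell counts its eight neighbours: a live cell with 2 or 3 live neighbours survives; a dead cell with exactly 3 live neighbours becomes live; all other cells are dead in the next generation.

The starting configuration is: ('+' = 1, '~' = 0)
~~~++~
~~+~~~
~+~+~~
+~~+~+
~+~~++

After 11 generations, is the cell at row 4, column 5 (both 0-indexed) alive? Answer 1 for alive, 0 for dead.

0) ~~~++~
~~+~~~
~+~+~~
+~~+~+
~+~~++
1) ~~++++
~~+~+~
++~++~
~+~+~+
~~+~~~
2) ~++~++
+~~~~~
++~~~~
~+~+~+
++~~~+
3) ~~+~+~
~~+~~~
~++~~+
~~~~++
~~~+~~
4) ~~+~~~
~~+~~~
++++++
+~++++
~~~+~+
5) ~~++~~
+~~~++
~~~~~~
~~~~~~
++~~~+
6) ~~++~~
~~~+++
~~~~~+
+~~~~~
+++~~~
7) +~~~~+
~~++~+
+~~~~+
+~~~~+
+~++~~
8) +~~~~+
~+~~~~
~+~~~~
~~~~+~
~~~~+~
9) +~~~~+
~+~~~~
~~~~~~
~~~~~~
~~~~+~
10) +~~~~+
+~~~~~
~~~~~~
~~~~~~
~~~~~+
11) +~~~~+
+~~~~+
~~~~~~
~~~~~~
+~~~~+

1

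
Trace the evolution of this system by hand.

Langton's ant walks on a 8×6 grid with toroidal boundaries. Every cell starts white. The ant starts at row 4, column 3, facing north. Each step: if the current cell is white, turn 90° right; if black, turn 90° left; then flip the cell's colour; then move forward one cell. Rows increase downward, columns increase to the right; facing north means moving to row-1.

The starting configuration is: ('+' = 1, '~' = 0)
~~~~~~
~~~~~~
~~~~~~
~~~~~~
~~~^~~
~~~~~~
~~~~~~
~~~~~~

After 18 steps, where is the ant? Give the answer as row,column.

step 0: ~~~~~~
~~~~~~
~~~~~~
~~~~~~
~~~^~~
~~~~~~
~~~~~~
~~~~~~
step 1: ~~~~~~
~~~~~~
~~~~~~
~~~~~~
~~~+>~
~~~~~~
~~~~~~
~~~~~~
step 2: ~~~~~~
~~~~~~
~~~~~~
~~~~~~
~~~++~
~~~~v~
~~~~~~
~~~~~~
step 3: ~~~~~~
~~~~~~
~~~~~~
~~~~~~
~~~++~
~~~<+~
~~~~~~
~~~~~~
step 4: ~~~~~~
~~~~~~
~~~~~~
~~~~~~
~~~^+~
~~~++~
~~~~~~
~~~~~~
step 5: ~~~~~~
~~~~~~
~~~~~~
~~~~~~
~~<~+~
~~~++~
~~~~~~
~~~~~~
step 6: ~~~~~~
~~~~~~
~~~~~~
~~^~~~
~~+~+~
~~~++~
~~~~~~
~~~~~~
step 7: ~~~~~~
~~~~~~
~~~~~~
~~+>~~
~~+~+~
~~~++~
~~~~~~
~~~~~~
step 8: ~~~~~~
~~~~~~
~~~~~~
~~++~~
~~+v+~
~~~++~
~~~~~~
~~~~~~
step 9: ~~~~~~
~~~~~~
~~~~~~
~~++~~
~~<++~
~~~++~
~~~~~~
~~~~~~
step 10: ~~~~~~
~~~~~~
~~~~~~
~~++~~
~~~++~
~~v++~
~~~~~~
~~~~~~
step 11: ~~~~~~
~~~~~~
~~~~~~
~~++~~
~~~++~
~<+++~
~~~~~~
~~~~~~
step 12: ~~~~~~
~~~~~~
~~~~~~
~~++~~
~^~++~
~++++~
~~~~~~
~~~~~~
step 13: ~~~~~~
~~~~~~
~~~~~~
~~++~~
~+>++~
~++++~
~~~~~~
~~~~~~
step 14: ~~~~~~
~~~~~~
~~~~~~
~~++~~
~++++~
~+v++~
~~~~~~
~~~~~~
step 15: ~~~~~~
~~~~~~
~~~~~~
~~++~~
~++++~
~+~>+~
~~~~~~
~~~~~~
step 16: ~~~~~~
~~~~~~
~~~~~~
~~++~~
~++^+~
~+~~+~
~~~~~~
~~~~~~
step 17: ~~~~~~
~~~~~~
~~~~~~
~~++~~
~+<~+~
~+~~+~
~~~~~~
~~~~~~
step 18: ~~~~~~
~~~~~~
~~~~~~
~~++~~
~+~~+~
~+v~+~
~~~~~~
~~~~~~

5,2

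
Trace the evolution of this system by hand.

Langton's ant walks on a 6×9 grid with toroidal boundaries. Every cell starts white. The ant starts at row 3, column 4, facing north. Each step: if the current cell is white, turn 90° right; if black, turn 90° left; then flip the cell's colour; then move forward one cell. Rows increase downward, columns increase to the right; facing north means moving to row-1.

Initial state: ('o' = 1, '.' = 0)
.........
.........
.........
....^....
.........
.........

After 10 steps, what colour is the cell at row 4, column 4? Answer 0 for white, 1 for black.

1

0) .........
.........
.........
....^....
.........
.........
1) .........
.........
.........
....o>...
.........
.........
2) .........
.........
.........
....oo...
.....v...
.........
3) .........
.........
.........
....oo...
....<o...
.........
4) .........
.........
.........
....^o...
....oo...
.........
5) .........
.........
.........
...<.o...
....oo...
.........
6) .........
.........
...^.....
...o.o...
....oo...
.........
7) .........
.........
...o>....
...o.o...
....oo...
.........
8) .........
.........
...oo....
...ovo...
....oo...
.........
9) .........
.........
...oo....
...<oo...
....oo...
.........
10) .........
.........
...oo....
....oo...
...voo...
.........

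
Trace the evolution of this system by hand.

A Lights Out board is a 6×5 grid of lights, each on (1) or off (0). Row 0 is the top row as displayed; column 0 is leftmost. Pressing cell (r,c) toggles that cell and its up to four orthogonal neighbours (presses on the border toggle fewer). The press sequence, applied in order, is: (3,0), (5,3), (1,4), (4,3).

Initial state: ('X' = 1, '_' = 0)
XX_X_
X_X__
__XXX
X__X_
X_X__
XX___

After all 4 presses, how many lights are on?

17

t=0: XX_X_
X_X__
__XXX
X__X_
X_X__
XX___
t=1: XX_X_
X_X__
X_XXX
_X_X_
__X__
XX___
t=2: XX_X_
X_X__
X_XXX
_X_X_
__XX_
XXXXX
t=3: XX_XX
X_XXX
X_XX_
_X_X_
__XX_
XXXXX
t=4: XX_XX
X_XXX
X_XX_
_X___
____X
XXX_X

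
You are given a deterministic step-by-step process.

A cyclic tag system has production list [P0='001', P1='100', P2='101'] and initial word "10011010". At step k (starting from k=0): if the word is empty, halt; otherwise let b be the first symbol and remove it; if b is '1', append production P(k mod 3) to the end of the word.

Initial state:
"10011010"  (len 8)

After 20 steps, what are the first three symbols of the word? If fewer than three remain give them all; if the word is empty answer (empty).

100

0) "10011010"  (len 8)
1) "0011010001"  (len 10)
2) "011010001"  (len 9)
3) "11010001"  (len 8)
4) "1010001001"  (len 10)
5) "010001001100"  (len 12)
6) "10001001100"  (len 11)
7) "0001001100001"  (len 13)
8) "001001100001"  (len 12)
9) "01001100001"  (len 11)
10) "1001100001"  (len 10)
11) "001100001100"  (len 12)
12) "01100001100"  (len 11)
13) "1100001100"  (len 10)
14) "100001100100"  (len 12)
15) "00001100100101"  (len 14)
16) "0001100100101"  (len 13)
17) "001100100101"  (len 12)
18) "01100100101"  (len 11)
19) "1100100101"  (len 10)
20) "100100101100"  (len 12)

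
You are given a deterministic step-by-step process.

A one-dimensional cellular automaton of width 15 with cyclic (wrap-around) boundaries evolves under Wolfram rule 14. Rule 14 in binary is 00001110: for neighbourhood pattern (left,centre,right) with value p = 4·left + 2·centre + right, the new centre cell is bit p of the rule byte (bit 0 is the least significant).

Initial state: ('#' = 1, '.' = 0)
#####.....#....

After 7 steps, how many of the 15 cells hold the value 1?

[0] #####.....#....
[1] #........##...#
[2] ........##...##
[3] .......##...##.
[4] ......##...##..
[5] .....##...##...
[6] ....##...##....
[7] ...##...##.....

4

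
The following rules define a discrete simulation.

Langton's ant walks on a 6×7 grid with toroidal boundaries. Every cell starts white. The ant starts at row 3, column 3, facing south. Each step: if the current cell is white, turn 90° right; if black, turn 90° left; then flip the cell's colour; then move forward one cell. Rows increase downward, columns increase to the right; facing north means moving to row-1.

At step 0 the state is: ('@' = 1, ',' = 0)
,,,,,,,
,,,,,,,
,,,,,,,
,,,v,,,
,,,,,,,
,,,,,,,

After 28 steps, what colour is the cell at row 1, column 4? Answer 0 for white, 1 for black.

[0] ,,,,,,,
,,,,,,,
,,,,,,,
,,,v,,,
,,,,,,,
,,,,,,,
[1] ,,,,,,,
,,,,,,,
,,,,,,,
,,<@,,,
,,,,,,,
,,,,,,,
[2] ,,,,,,,
,,,,,,,
,,^,,,,
,,@@,,,
,,,,,,,
,,,,,,,
[3] ,,,,,,,
,,,,,,,
,,@>,,,
,,@@,,,
,,,,,,,
,,,,,,,
[4] ,,,,,,,
,,,,,,,
,,@@,,,
,,@v,,,
,,,,,,,
,,,,,,,
[5] ,,,,,,,
,,,,,,,
,,@@,,,
,,@,>,,
,,,,,,,
,,,,,,,
[6] ,,,,,,,
,,,,,,,
,,@@,,,
,,@,@,,
,,,,v,,
,,,,,,,
[7] ,,,,,,,
,,,,,,,
,,@@,,,
,,@,@,,
,,,<@,,
,,,,,,,
[8] ,,,,,,,
,,,,,,,
,,@@,,,
,,@^@,,
,,,@@,,
,,,,,,,
[9] ,,,,,,,
,,,,,,,
,,@@,,,
,,@@>,,
,,,@@,,
,,,,,,,
[10] ,,,,,,,
,,,,,,,
,,@@^,,
,,@@,,,
,,,@@,,
,,,,,,,
[11] ,,,,,,,
,,,,,,,
,,@@@>,
,,@@,,,
,,,@@,,
,,,,,,,
[12] ,,,,,,,
,,,,,,,
,,@@@@,
,,@@,v,
,,,@@,,
,,,,,,,
[13] ,,,,,,,
,,,,,,,
,,@@@@,
,,@@<@,
,,,@@,,
,,,,,,,
[14] ,,,,,,,
,,,,,,,
,,@@^@,
,,@@@@,
,,,@@,,
,,,,,,,
[15] ,,,,,,,
,,,,,,,
,,@<,@,
,,@@@@,
,,,@@,,
,,,,,,,
[16] ,,,,,,,
,,,,,,,
,,@,,@,
,,@v@@,
,,,@@,,
,,,,,,,
[17] ,,,,,,,
,,,,,,,
,,@,,@,
,,@,>@,
,,,@@,,
,,,,,,,
[18] ,,,,,,,
,,,,,,,
,,@,^@,
,,@,,@,
,,,@@,,
,,,,,,,
[19] ,,,,,,,
,,,,,,,
,,@,@>,
,,@,,@,
,,,@@,,
,,,,,,,
[20] ,,,,,,,
,,,,,^,
,,@,@,,
,,@,,@,
,,,@@,,
,,,,,,,
[21] ,,,,,,,
,,,,,@>
,,@,@,,
,,@,,@,
,,,@@,,
,,,,,,,
[22] ,,,,,,,
,,,,,@@
,,@,@,v
,,@,,@,
,,,@@,,
,,,,,,,
[23] ,,,,,,,
,,,,,@@
,,@,@<@
,,@,,@,
,,,@@,,
,,,,,,,
[24] ,,,,,,,
,,,,,^@
,,@,@@@
,,@,,@,
,,,@@,,
,,,,,,,
[25] ,,,,,,,
,,,,<,@
,,@,@@@
,,@,,@,
,,,@@,,
,,,,,,,
[26] ,,,,^,,
,,,,@,@
,,@,@@@
,,@,,@,
,,,@@,,
,,,,,,,
[27] ,,,,@>,
,,,,@,@
,,@,@@@
,,@,,@,
,,,@@,,
,,,,,,,
[28] ,,,,@@,
,,,,@v@
,,@,@@@
,,@,,@,
,,,@@,,
,,,,,,,

1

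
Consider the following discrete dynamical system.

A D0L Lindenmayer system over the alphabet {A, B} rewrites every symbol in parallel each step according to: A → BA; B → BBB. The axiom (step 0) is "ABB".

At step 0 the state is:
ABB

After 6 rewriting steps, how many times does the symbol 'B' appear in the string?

t=0: ABB
t=1: BABBBBBB
t=2: BBBBABBBBBBBBBBBBBBBBBB
t=3: BBBBBBBBBBBBBABBBBBBBBBBBBBBBBBBBBBBBBBBBBBBBBBBBBBBBBBBBBBBBBBBBBBB
t=4: BBBBBBBBBBBBBBBBBBBBBBBBBBBBBBBBBBBBBBBBABBBBBBBBBBBBBBBBB…BBBBBBBBBBBBBBBBBBBBBBBBBBBBBBBBBBBBBBBBBBBBBBBBBBBBBBBBBB  (len 203)
t=5: BBBBBBBBBBBBBBBBBBBBBBBBBBBBBBBBBBBBBBBBBBBBBBBBBBBBBBBBBB…BBBBBBBBBBBBBBBBBBBBBBBBBBBBBBBBBBBBBBBBBBBBBBBBBBBBBBBBBB  (len 608)
t=6: BBBBBBBBBBBBBBBBBBBBBBBBBBBBBBBBBBBBBBBBBBBBBBBBBBBBBBBBBB…BBBBBBBBBBBBBBBBBBBBBBBBBBBBBBBBBBBBBBBBBBBBBBBBBBBBBBBBBB  (len 1823)

1822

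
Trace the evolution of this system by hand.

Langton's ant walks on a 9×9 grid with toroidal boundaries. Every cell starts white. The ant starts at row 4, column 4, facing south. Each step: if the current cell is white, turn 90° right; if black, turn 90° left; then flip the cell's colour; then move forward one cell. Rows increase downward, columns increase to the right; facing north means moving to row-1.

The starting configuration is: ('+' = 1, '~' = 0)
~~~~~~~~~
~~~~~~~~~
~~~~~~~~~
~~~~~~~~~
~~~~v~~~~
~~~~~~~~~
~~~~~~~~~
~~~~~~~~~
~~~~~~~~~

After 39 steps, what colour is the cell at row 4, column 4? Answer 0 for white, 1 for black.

0

k=0  ~~~~~~~~~
~~~~~~~~~
~~~~~~~~~
~~~~~~~~~
~~~~v~~~~
~~~~~~~~~
~~~~~~~~~
~~~~~~~~~
~~~~~~~~~
k=1  ~~~~~~~~~
~~~~~~~~~
~~~~~~~~~
~~~~~~~~~
~~~<+~~~~
~~~~~~~~~
~~~~~~~~~
~~~~~~~~~
~~~~~~~~~
k=2  ~~~~~~~~~
~~~~~~~~~
~~~~~~~~~
~~~^~~~~~
~~~++~~~~
~~~~~~~~~
~~~~~~~~~
~~~~~~~~~
~~~~~~~~~
k=3  ~~~~~~~~~
~~~~~~~~~
~~~~~~~~~
~~~+>~~~~
~~~++~~~~
~~~~~~~~~
~~~~~~~~~
~~~~~~~~~
~~~~~~~~~
k=4  ~~~~~~~~~
~~~~~~~~~
~~~~~~~~~
~~~++~~~~
~~~+v~~~~
~~~~~~~~~
~~~~~~~~~
~~~~~~~~~
~~~~~~~~~
k=5  ~~~~~~~~~
~~~~~~~~~
~~~~~~~~~
~~~++~~~~
~~~+~>~~~
~~~~~~~~~
~~~~~~~~~
~~~~~~~~~
~~~~~~~~~
k=6  ~~~~~~~~~
~~~~~~~~~
~~~~~~~~~
~~~++~~~~
~~~+~+~~~
~~~~~v~~~
~~~~~~~~~
~~~~~~~~~
~~~~~~~~~
k=7  ~~~~~~~~~
~~~~~~~~~
~~~~~~~~~
~~~++~~~~
~~~+~+~~~
~~~~<+~~~
~~~~~~~~~
~~~~~~~~~
~~~~~~~~~
k=8  ~~~~~~~~~
~~~~~~~~~
~~~~~~~~~
~~~++~~~~
~~~+^+~~~
~~~~++~~~
~~~~~~~~~
~~~~~~~~~
~~~~~~~~~
k=9  ~~~~~~~~~
~~~~~~~~~
~~~~~~~~~
~~~++~~~~
~~~++>~~~
~~~~++~~~
~~~~~~~~~
~~~~~~~~~
~~~~~~~~~
k=10  ~~~~~~~~~
~~~~~~~~~
~~~~~~~~~
~~~++^~~~
~~~++~~~~
~~~~++~~~
~~~~~~~~~
~~~~~~~~~
~~~~~~~~~
k=11  ~~~~~~~~~
~~~~~~~~~
~~~~~~~~~
~~~+++>~~
~~~++~~~~
~~~~++~~~
~~~~~~~~~
~~~~~~~~~
~~~~~~~~~
k=12  ~~~~~~~~~
~~~~~~~~~
~~~~~~~~~
~~~++++~~
~~~++~v~~
~~~~++~~~
~~~~~~~~~
~~~~~~~~~
~~~~~~~~~
k=13  ~~~~~~~~~
~~~~~~~~~
~~~~~~~~~
~~~++++~~
~~~++<+~~
~~~~++~~~
~~~~~~~~~
~~~~~~~~~
~~~~~~~~~
k=14  ~~~~~~~~~
~~~~~~~~~
~~~~~~~~~
~~~++^+~~
~~~++++~~
~~~~++~~~
~~~~~~~~~
~~~~~~~~~
~~~~~~~~~
k=15  ~~~~~~~~~
~~~~~~~~~
~~~~~~~~~
~~~+<~+~~
~~~++++~~
~~~~++~~~
~~~~~~~~~
~~~~~~~~~
~~~~~~~~~
k=16  ~~~~~~~~~
~~~~~~~~~
~~~~~~~~~
~~~+~~+~~
~~~+v++~~
~~~~++~~~
~~~~~~~~~
~~~~~~~~~
~~~~~~~~~
k=17  ~~~~~~~~~
~~~~~~~~~
~~~~~~~~~
~~~+~~+~~
~~~+~>+~~
~~~~++~~~
~~~~~~~~~
~~~~~~~~~
~~~~~~~~~
k=18  ~~~~~~~~~
~~~~~~~~~
~~~~~~~~~
~~~+~^+~~
~~~+~~+~~
~~~~++~~~
~~~~~~~~~
~~~~~~~~~
~~~~~~~~~
k=19  ~~~~~~~~~
~~~~~~~~~
~~~~~~~~~
~~~+~+>~~
~~~+~~+~~
~~~~++~~~
~~~~~~~~~
~~~~~~~~~
~~~~~~~~~
k=20  ~~~~~~~~~
~~~~~~~~~
~~~~~~^~~
~~~+~+~~~
~~~+~~+~~
~~~~++~~~
~~~~~~~~~
~~~~~~~~~
~~~~~~~~~
k=21  ~~~~~~~~~
~~~~~~~~~
~~~~~~+>~
~~~+~+~~~
~~~+~~+~~
~~~~++~~~
~~~~~~~~~
~~~~~~~~~
~~~~~~~~~
k=22  ~~~~~~~~~
~~~~~~~~~
~~~~~~++~
~~~+~+~v~
~~~+~~+~~
~~~~++~~~
~~~~~~~~~
~~~~~~~~~
~~~~~~~~~
k=23  ~~~~~~~~~
~~~~~~~~~
~~~~~~++~
~~~+~+<+~
~~~+~~+~~
~~~~++~~~
~~~~~~~~~
~~~~~~~~~
~~~~~~~~~
k=24  ~~~~~~~~~
~~~~~~~~~
~~~~~~^+~
~~~+~+++~
~~~+~~+~~
~~~~++~~~
~~~~~~~~~
~~~~~~~~~
~~~~~~~~~
k=25  ~~~~~~~~~
~~~~~~~~~
~~~~~<~+~
~~~+~+++~
~~~+~~+~~
~~~~++~~~
~~~~~~~~~
~~~~~~~~~
~~~~~~~~~
k=26  ~~~~~~~~~
~~~~~^~~~
~~~~~+~+~
~~~+~+++~
~~~+~~+~~
~~~~++~~~
~~~~~~~~~
~~~~~~~~~
~~~~~~~~~
k=27  ~~~~~~~~~
~~~~~+>~~
~~~~~+~+~
~~~+~+++~
~~~+~~+~~
~~~~++~~~
~~~~~~~~~
~~~~~~~~~
~~~~~~~~~
k=28  ~~~~~~~~~
~~~~~++~~
~~~~~+v+~
~~~+~+++~
~~~+~~+~~
~~~~++~~~
~~~~~~~~~
~~~~~~~~~
~~~~~~~~~
k=29  ~~~~~~~~~
~~~~~++~~
~~~~~<++~
~~~+~+++~
~~~+~~+~~
~~~~++~~~
~~~~~~~~~
~~~~~~~~~
~~~~~~~~~
k=30  ~~~~~~~~~
~~~~~++~~
~~~~~~++~
~~~+~v++~
~~~+~~+~~
~~~~++~~~
~~~~~~~~~
~~~~~~~~~
~~~~~~~~~
k=31  ~~~~~~~~~
~~~~~++~~
~~~~~~++~
~~~+~~>+~
~~~+~~+~~
~~~~++~~~
~~~~~~~~~
~~~~~~~~~
~~~~~~~~~
k=32  ~~~~~~~~~
~~~~~++~~
~~~~~~^+~
~~~+~~~+~
~~~+~~+~~
~~~~++~~~
~~~~~~~~~
~~~~~~~~~
~~~~~~~~~
k=33  ~~~~~~~~~
~~~~~++~~
~~~~~<~+~
~~~+~~~+~
~~~+~~+~~
~~~~++~~~
~~~~~~~~~
~~~~~~~~~
~~~~~~~~~
k=34  ~~~~~~~~~
~~~~~^+~~
~~~~~+~+~
~~~+~~~+~
~~~+~~+~~
~~~~++~~~
~~~~~~~~~
~~~~~~~~~
~~~~~~~~~
k=35  ~~~~~~~~~
~~~~<~+~~
~~~~~+~+~
~~~+~~~+~
~~~+~~+~~
~~~~++~~~
~~~~~~~~~
~~~~~~~~~
~~~~~~~~~
k=36  ~~~~^~~~~
~~~~+~+~~
~~~~~+~+~
~~~+~~~+~
~~~+~~+~~
~~~~++~~~
~~~~~~~~~
~~~~~~~~~
~~~~~~~~~
k=37  ~~~~+>~~~
~~~~+~+~~
~~~~~+~+~
~~~+~~~+~
~~~+~~+~~
~~~~++~~~
~~~~~~~~~
~~~~~~~~~
~~~~~~~~~
k=38  ~~~~++~~~
~~~~+v+~~
~~~~~+~+~
~~~+~~~+~
~~~+~~+~~
~~~~++~~~
~~~~~~~~~
~~~~~~~~~
~~~~~~~~~
k=39  ~~~~++~~~
~~~~<++~~
~~~~~+~+~
~~~+~~~+~
~~~+~~+~~
~~~~++~~~
~~~~~~~~~
~~~~~~~~~
~~~~~~~~~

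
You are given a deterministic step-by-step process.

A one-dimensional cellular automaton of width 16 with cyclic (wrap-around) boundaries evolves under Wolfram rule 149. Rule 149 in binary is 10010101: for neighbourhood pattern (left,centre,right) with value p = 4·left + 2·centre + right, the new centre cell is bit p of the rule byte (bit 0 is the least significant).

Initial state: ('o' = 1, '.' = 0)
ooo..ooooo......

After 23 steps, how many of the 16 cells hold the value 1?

7

gen 0: ooo..ooooo......
gen 1: .o.o..ooo.ooooo.
gen 2: .o.oo..o...ooo.o
gen 3: .o...o.ooo..o..o
gen 4: .ooo.o..o.o.oo.o
gen 5: ..o..oo.o.o....o
gen 6: o.oo....o.oooo.o
gen 7: ....ooo.o..oo...
gen 8: ooo..o..oo...ooo
gen 9: oo.o.oo...oo..oo
gen 10: o..o...oo...o..o
gen 11: .o.ooo...oo.oo..
gen 12: .o..o.oo......oo
gen 13: .oo.o...ooooo...
gen 14: ....ooo..ooo.ooo
gen 15: ooo..o.o..o...o.
gen 16: .o.o.o.oo.ooo.o.
gen 17: .o.o.o.....o..oo
gen 18: .o.o.ooooo.oo...
gen 19: .o.o..ooo....ooo
gen 20: .o.oo..o.ooo..o.
gen 21: .o...o.o..o.o.oo
gen 22: .ooo.o.oo.o.o...
gen 23: ..o..o....o.oooo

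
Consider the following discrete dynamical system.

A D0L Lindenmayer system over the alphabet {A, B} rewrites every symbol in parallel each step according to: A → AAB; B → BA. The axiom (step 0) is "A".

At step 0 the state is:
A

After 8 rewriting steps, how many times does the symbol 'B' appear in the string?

987

gen 0: A
gen 1: AAB
gen 2: AABAABBA
gen 3: AABAABBAAABAABBABAAAB
gen 4: AABAABBAAABAABBABAAABAABAABBAAABAABBABAAABBAAABAABAABBA
gen 5: AABAABBAAABAABBABAAABAABAABBAAABAABBABAAABBAAABAABAABBAAAB…BAABBABAAABBAAABAABAABBABAAABAABAABBAAABAABBAAABAABBABAAAB  (len 144)
gen 6: AABAABBAAABAABBABAAABAABAABBAAABAABBABAAABBAAABAABAABBAAAB…AABAABAABBAAABAABBABAAABAABAABBAAABAABBABAAABBAAABAABAABBA  (len 377)
gen 7: AABAABBAAABAABBABAAABAABAABBAAABAABBABAAABBAAABAABAABBAAAB…BAABBABAAABBAAABAABAABBABAAABAABAABBAAABAABBAAABAABBABAAAB  (len 987)
gen 8: AABAABBAAABAABBABAAABAABAABBAAABAABBABAAABBAAABAABAABBAAAB…AABAABAABBAAABAABBABAAABAABAABBAAABAABBABAAABBAAABAABAABBA  (len 2584)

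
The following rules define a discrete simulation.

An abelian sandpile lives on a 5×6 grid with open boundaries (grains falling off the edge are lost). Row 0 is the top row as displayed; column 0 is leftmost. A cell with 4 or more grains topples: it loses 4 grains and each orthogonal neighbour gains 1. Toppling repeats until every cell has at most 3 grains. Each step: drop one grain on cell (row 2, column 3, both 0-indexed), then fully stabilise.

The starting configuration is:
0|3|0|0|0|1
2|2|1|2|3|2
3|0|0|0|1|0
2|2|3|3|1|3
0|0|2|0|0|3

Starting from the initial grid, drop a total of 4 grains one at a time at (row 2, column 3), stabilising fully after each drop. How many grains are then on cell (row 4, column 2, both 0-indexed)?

3

t=0: 0|3|0|0|0|1
2|2|1|2|3|2
3|0|0|0|1|0
2|2|3|3|1|3
0|0|2|0|0|3
t=1: 0|3|0|0|0|1
2|2|1|2|3|2
3|0|0|1|1|0
2|2|3|3|1|3
0|0|2|0|0|3
t=2: 0|3|0|0|0|1
2|2|1|2|3|2
3|0|0|2|1|0
2|2|3|3|1|3
0|0|2|0|0|3
t=3: 0|3|0|0|0|1
2|2|1|2|3|2
3|0|0|3|1|0
2|2|3|3|1|3
0|0|2|0|0|3
t=4: 0|3|0|0|0|1
2|2|1|3|3|2
3|0|2|1|2|0
2|3|0|1|2|3
0|0|3|1|0|3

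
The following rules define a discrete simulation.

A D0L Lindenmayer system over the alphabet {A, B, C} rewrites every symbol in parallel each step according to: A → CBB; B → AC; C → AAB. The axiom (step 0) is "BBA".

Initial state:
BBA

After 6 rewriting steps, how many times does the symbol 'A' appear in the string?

step 0: BBA
step 1: ACACCBB
step 2: CBBAABCBBAABAABACAC
step 3: AABACACCBBCBBACAABACACCBBCBBACCBBCBBACCBBAABCBBAAB
step 4: CBBCBBACCBBAABCBBAABAABACACAABACACCBBAABCBBCBBACCBBAABCBBA…ACCBBAABAABACACAABACACCBBAABAABACACCBBCBBACAABACACCBBCBBAC  (len 130)
step 5: AABACACAABACACCBBAABAABACACCBBCBBACAABACACCBBCBBACCBBCBBAC…BACACAABACACCBBAABCBBCBBACCBBAABCBBAABAABACACAABACACCBBAAB  (len 345)
step 6: CBBCBBACCBBAABCBBAABCBBCBBACCBBAABCBBAABAABACACCBBCBBACCBB…BACCBBCBBACCBBAABCBBAABCBBCBBACCBBAABCBBAABAABACACCBBCBBAC  (len 900)

325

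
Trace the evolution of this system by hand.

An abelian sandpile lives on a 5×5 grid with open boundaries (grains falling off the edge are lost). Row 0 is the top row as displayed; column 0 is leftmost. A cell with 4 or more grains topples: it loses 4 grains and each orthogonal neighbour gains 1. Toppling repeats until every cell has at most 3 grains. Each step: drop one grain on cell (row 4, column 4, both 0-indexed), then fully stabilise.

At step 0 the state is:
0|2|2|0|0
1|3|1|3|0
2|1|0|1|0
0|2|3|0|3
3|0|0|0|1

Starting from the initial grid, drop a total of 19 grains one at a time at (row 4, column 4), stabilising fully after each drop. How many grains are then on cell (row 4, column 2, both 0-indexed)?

[0] 0|2|2|0|0
1|3|1|3|0
2|1|0|1|0
0|2|3|0|3
3|0|0|0|1
[1] 0|2|2|0|0
1|3|1|3|0
2|1|0|1|0
0|2|3|0|3
3|0|0|0|2
[2] 0|2|2|0|0
1|3|1|3|0
2|1|0|1|0
0|2|3|0|3
3|0|0|0|3
[3] 0|2|2|0|0
1|3|1|3|0
2|1|0|1|1
0|2|3|1|0
3|0|0|1|1
[4] 0|2|2|0|0
1|3|1|3|0
2|1|0|1|1
0|2|3|1|0
3|0|0|1|2
[5] 0|2|2|0|0
1|3|1|3|0
2|1|0|1|1
0|2|3|1|0
3|0|0|1|3
[6] 0|2|2|0|0
1|3|1|3|0
2|1|0|1|1
0|2|3|1|1
3|0|0|2|0
[7] 0|2|2|0|0
1|3|1|3|0
2|1|0|1|1
0|2|3|1|1
3|0|0|2|1
[8] 0|2|2|0|0
1|3|1|3|0
2|1|0|1|1
0|2|3|1|1
3|0|0|2|2
[9] 0|2|2|0|0
1|3|1|3|0
2|1|0|1|1
0|2|3|1|1
3|0|0|2|3
[10] 0|2|2|0|0
1|3|1|3|0
2|1|0|1|1
0|2|3|1|2
3|0|0|3|0
[11] 0|2|2|0|0
1|3|1|3|0
2|1|0|1|1
0|2|3|1|2
3|0|0|3|1
[12] 0|2|2|0|0
1|3|1|3|0
2|1|0|1|1
0|2|3|1|2
3|0|0|3|2
[13] 0|2|2|0|0
1|3|1|3|0
2|1|0|1|1
0|2|3|1|2
3|0|0|3|3
[14] 0|2|2|0|0
1|3|1|3|0
2|1|0|1|1
0|2|3|2|3
3|0|1|0|1
[15] 0|2|2|0|0
1|3|1|3|0
2|1|0|1|1
0|2|3|2|3
3|0|1|0|2
[16] 0|2|2|0|0
1|3|1|3|0
2|1|0|1|1
0|2|3|2|3
3|0|1|0|3
[17] 0|2|2|0|0
1|3|1|3|0
2|1|0|1|2
0|2|3|3|0
3|0|1|1|1
[18] 0|2|2|0|0
1|3|1|3|0
2|1|0|1|2
0|2|3|3|0
3|0|1|1|2
[19] 0|2|2|0|0
1|3|1|3|0
2|1|0|1|2
0|2|3|3|0
3|0|1|1|3

1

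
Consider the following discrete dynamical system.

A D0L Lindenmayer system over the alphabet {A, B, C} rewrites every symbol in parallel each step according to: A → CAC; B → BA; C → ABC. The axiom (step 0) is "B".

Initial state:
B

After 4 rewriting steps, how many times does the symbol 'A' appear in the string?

14

gen 0: B
gen 1: BA
gen 2: BACAC
gen 3: BACACABCCACABC
gen 4: BACACABCCACABCCACBAABCABCCACABCCACBAABC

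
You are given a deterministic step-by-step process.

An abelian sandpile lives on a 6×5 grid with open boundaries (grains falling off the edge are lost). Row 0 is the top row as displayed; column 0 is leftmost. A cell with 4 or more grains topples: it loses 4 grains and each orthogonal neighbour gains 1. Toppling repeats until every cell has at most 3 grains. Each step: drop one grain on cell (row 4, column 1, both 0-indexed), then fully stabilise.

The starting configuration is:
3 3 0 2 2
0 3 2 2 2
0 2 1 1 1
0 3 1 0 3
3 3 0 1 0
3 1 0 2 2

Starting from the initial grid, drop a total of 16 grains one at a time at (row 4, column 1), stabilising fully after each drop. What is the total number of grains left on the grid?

52

0) 3 3 0 2 2
0 3 2 2 2
0 2 1 1 1
0 3 1 0 3
3 3 0 1 0
3 1 0 2 2
1) 3 3 0 2 2
0 3 2 2 2
0 3 1 1 1
2 0 2 0 3
1 2 1 1 0
0 3 0 2 2
2) 3 3 0 2 2
0 3 2 2 2
0 3 1 1 1
2 0 2 0 3
1 3 1 1 0
0 3 0 2 2
3) 3 3 0 2 2
0 3 2 2 2
0 3 1 1 1
2 1 2 0 3
2 1 2 1 0
1 0 1 2 2
4) 3 3 0 2 2
0 3 2 2 2
0 3 1 1 1
2 1 2 0 3
2 2 2 1 0
1 0 1 2 2
5) 3 3 0 2 2
0 3 2 2 2
0 3 1 1 1
2 1 2 0 3
2 3 2 1 0
1 0 1 2 2
6) 3 3 0 2 2
0 3 2 2 2
0 3 1 1 1
2 2 2 0 3
3 0 3 1 0
1 1 1 2 2
7) 3 3 0 2 2
0 3 2 2 2
0 3 1 1 1
2 2 2 0 3
3 1 3 1 0
1 1 1 2 2
8) 3 3 0 2 2
0 3 2 2 2
0 3 1 1 1
2 2 2 0 3
3 2 3 1 0
1 1 1 2 2
9) 3 3 0 2 2
0 3 2 2 2
0 3 1 1 1
2 2 2 0 3
3 3 3 1 0
1 1 1 2 2
10) 3 3 0 2 2
0 3 2 2 2
0 3 1 1 1
3 3 3 0 3
0 2 0 2 0
2 2 2 2 2
11) 3 3 0 2 2
0 3 2 2 2
0 3 1 1 1
3 3 3 0 3
0 3 0 2 0
2 2 2 2 2
12) 0 1 1 2 2
2 1 3 2 2
2 1 3 1 1
0 3 0 1 3
2 1 2 2 0
2 3 2 2 2
13) 0 1 1 2 2
2 1 3 2 2
2 1 3 1 1
0 3 0 1 3
2 2 2 2 0
2 3 2 2 2
14) 0 1 1 2 2
2 1 3 2 2
2 1 3 1 1
0 3 0 1 3
2 3 2 2 0
2 3 2 2 2
15) 0 1 1 2 2
2 1 3 2 2
2 2 3 1 1
1 0 1 1 3
3 2 3 2 0
3 0 3 2 2
16) 0 1 1 2 2
2 1 3 2 2
2 2 3 1 1
1 0 1 1 3
3 3 3 2 0
3 0 3 2 2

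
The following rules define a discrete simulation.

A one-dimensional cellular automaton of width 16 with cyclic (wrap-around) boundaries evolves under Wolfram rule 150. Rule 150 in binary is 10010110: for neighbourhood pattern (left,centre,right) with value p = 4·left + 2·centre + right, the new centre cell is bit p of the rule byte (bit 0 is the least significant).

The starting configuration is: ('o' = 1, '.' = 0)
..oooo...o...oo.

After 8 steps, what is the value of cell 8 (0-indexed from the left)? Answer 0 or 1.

0

k=0  ..oooo...o...oo.
k=1  .o.oo.o.ooo.o..o
k=2  .o....o..o..oooo
k=3  .oo..ooooooo.oo.
k=4  o..oo.ooooo....o
k=5  .oo....ooo.o..o.
k=6  o..o..o.o..ooooo
k=7  .oooooo.ooo.oooo
k=8  ..oooo...o...oo.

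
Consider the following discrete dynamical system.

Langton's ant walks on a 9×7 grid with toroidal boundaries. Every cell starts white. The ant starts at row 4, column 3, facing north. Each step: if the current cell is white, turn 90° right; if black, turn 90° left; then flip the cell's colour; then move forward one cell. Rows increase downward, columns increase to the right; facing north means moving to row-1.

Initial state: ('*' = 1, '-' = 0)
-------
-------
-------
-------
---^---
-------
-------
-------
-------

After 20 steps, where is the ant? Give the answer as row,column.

6,1

t=0: -------
-------
-------
-------
---^---
-------
-------
-------
-------
t=1: -------
-------
-------
-------
---*>--
-------
-------
-------
-------
t=2: -------
-------
-------
-------
---**--
----v--
-------
-------
-------
t=3: -------
-------
-------
-------
---**--
---<*--
-------
-------
-------
t=4: -------
-------
-------
-------
---^*--
---**--
-------
-------
-------
t=5: -------
-------
-------
-------
--<-*--
---**--
-------
-------
-------
t=6: -------
-------
-------
--^----
--*-*--
---**--
-------
-------
-------
t=7: -------
-------
-------
--*>---
--*-*--
---**--
-------
-------
-------
t=8: -------
-------
-------
--**---
--*v*--
---**--
-------
-------
-------
t=9: -------
-------
-------
--**---
--<**--
---**--
-------
-------
-------
t=10: -------
-------
-------
--**---
---**--
--v**--
-------
-------
-------
t=11: -------
-------
-------
--**---
---**--
-<***--
-------
-------
-------
t=12: -------
-------
-------
--**---
-^-**--
-****--
-------
-------
-------
t=13: -------
-------
-------
--**---
-*>**--
-****--
-------
-------
-------
t=14: -------
-------
-------
--**---
-****--
-*v**--
-------
-------
-------
t=15: -------
-------
-------
--**---
-****--
-*->*--
-------
-------
-------
t=16: -------
-------
-------
--**---
-**^*--
-*--*--
-------
-------
-------
t=17: -------
-------
-------
--**---
-*<-*--
-*--*--
-------
-------
-------
t=18: -------
-------
-------
--**---
-*--*--
-*v-*--
-------
-------
-------
t=19: -------
-------
-------
--**---
-*--*--
-<*-*--
-------
-------
-------
t=20: -------
-------
-------
--**---
-*--*--
--*-*--
-v-----
-------
-------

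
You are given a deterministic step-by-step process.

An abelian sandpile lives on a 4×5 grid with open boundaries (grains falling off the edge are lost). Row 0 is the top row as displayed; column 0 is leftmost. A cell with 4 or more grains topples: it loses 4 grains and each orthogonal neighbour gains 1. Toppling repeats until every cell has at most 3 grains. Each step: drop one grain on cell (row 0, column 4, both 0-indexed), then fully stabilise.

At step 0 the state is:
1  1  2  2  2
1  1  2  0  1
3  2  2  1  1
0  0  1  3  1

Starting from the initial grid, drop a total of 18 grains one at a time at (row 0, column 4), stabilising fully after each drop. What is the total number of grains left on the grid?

gen 0: 1  1  2  2  2
1  1  2  0  1
3  2  2  1  1
0  0  1  3  1
gen 1: 1  1  2  2  3
1  1  2  0  1
3  2  2  1  1
0  0  1  3  1
gen 2: 1  1  2  3  0
1  1  2  0  2
3  2  2  1  1
0  0  1  3  1
gen 3: 1  1  2  3  1
1  1  2  0  2
3  2  2  1  1
0  0  1  3  1
gen 4: 1  1  2  3  2
1  1  2  0  2
3  2  2  1  1
0  0  1  3  1
gen 5: 1  1  2  3  3
1  1  2  0  2
3  2  2  1  1
0  0  1  3  1
gen 6: 1  1  3  0  1
1  1  2  1  3
3  2  2  1  1
0  0  1  3  1
gen 7: 1  1  3  0  2
1  1  2  1  3
3  2  2  1  1
0  0  1  3  1
gen 8: 1  1  3  0  3
1  1  2  1  3
3  2  2  1  1
0  0  1  3  1
gen 9: 1  1  3  1  1
1  1  2  2  0
3  2  2  1  2
0  0  1  3  1
gen 10: 1  1  3  1  2
1  1  2  2  0
3  2  2  1  2
0  0  1  3  1
gen 11: 1  1  3  1  3
1  1  2  2  0
3  2  2  1  2
0  0  1  3  1
gen 12: 1  1  3  2  0
1  1  2  2  1
3  2  2  1  2
0  0  1  3  1
gen 13: 1  1  3  2  1
1  1  2  2  1
3  2  2  1  2
0  0  1  3  1
gen 14: 1  1  3  2  2
1  1  2  2  1
3  2  2  1  2
0  0  1  3  1
gen 15: 1  1  3  2  3
1  1  2  2  1
3  2  2  1  2
0  0  1  3  1
gen 16: 1  1  3  3  0
1  1  2  2  2
3  2  2  1  2
0  0  1  3  1
gen 17: 1  1  3  3  1
1  1  2  2  2
3  2  2  1  2
0  0  1  3  1
gen 18: 1  1  3  3  2
1  1  2  2  2
3  2  2  1  2
0  0  1  3  1

33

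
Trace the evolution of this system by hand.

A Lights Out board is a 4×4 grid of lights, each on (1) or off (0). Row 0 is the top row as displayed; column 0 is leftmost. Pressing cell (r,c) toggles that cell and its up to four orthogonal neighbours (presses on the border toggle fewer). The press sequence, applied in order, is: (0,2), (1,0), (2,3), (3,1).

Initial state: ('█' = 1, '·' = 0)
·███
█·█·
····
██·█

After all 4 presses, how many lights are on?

0) ·███
█·█·
····
██·█
1) ····
█···
····
██·█
2) █···
·█··
█···
██·█
3) █···
·█·█
█·██
██··
4) █···
·█·█
████
··█·

8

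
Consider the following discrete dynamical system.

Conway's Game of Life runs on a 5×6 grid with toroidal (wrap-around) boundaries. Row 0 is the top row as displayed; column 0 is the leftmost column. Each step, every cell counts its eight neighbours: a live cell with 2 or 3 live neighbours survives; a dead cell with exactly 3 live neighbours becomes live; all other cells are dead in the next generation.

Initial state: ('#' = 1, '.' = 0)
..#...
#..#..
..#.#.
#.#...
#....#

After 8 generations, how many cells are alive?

4

t=0: ..#...
#..#..
..#.#.
#.#...
#....#
t=1: ##...#
.###..
..#..#
#..#..
#....#
t=2: ....##
...###
#...#.
##..#.
....#.
t=3: ......
#..#..
##....
##.##.
#..##.
t=4: ...###
##....
...##.
...##.
#####.
t=5: ......
#.#...
..####
.#....
##....
t=6: #.....
.##.##
#.####
.#.###
##....
t=7: ..#...
..#...
......
......
.##.#.
t=8: ..#...
......
......
......
.###..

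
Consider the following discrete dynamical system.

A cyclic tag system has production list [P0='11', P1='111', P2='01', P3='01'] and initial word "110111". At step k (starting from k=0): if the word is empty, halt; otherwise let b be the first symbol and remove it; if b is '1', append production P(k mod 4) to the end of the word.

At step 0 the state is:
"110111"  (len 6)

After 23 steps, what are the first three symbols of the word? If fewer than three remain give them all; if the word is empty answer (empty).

0) "110111"  (len 6)
1) "1011111"  (len 7)
2) "011111111"  (len 9)
3) "11111111"  (len 8)
4) "111111101"  (len 9)
5) "1111110111"  (len 10)
6) "111110111111"  (len 12)
7) "1111011111101"  (len 13)
8) "11101111110101"  (len 14)
9) "110111111010111"  (len 15)
10) "10111111010111111"  (len 17)
11) "011111101011111101"  (len 18)
12) "11111101011111101"  (len 17)
13) "111110101111110111"  (len 18)
14) "11110101111110111111"  (len 20)
15) "111010111111011111101"  (len 21)
16) "1101011111101111110101"  (len 22)
17) "10101111110111111010111"  (len 23)
18) "0101111110111111010111111"  (len 25)
19) "101111110111111010111111"  (len 24)
20) "0111111011111101011111101"  (len 25)
21) "111111011111101011111101"  (len 24)
22) "11111011111101011111101111"  (len 26)
23) "111101111110101111110111101"  (len 27)

111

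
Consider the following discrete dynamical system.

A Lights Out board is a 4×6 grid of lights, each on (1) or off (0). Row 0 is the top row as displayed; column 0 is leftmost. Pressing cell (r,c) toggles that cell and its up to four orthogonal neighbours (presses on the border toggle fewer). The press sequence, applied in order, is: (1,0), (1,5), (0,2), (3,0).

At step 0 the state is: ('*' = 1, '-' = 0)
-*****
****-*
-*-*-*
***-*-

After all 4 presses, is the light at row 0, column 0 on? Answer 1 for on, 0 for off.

t=0: -*****
****-*
-*-*-*
***-*-
t=1: ******
--**-*
**-*-*
***-*-
t=2: *****-
--***-
**-*--
***-*-
t=3: *---*-
---**-
**-*--
***-*-
t=4: *---*-
---**-
-*-*--
--*-*-

1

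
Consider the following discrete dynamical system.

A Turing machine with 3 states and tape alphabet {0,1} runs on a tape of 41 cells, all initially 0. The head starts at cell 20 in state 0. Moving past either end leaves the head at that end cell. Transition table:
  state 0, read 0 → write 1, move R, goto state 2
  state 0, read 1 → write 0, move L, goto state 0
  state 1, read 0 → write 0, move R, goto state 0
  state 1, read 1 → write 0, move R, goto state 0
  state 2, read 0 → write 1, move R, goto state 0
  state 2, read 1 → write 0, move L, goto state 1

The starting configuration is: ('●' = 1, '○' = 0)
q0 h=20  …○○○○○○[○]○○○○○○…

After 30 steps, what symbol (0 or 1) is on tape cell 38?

1

[0] q0 h=20  …○○○○○○[○]○○○○○○…
[1] q2 h=21  …○○○○○●[○]○○○○○○…
[2] q0 h=22  …○○○○●●[○]○○○○○○…
[3] q2 h=23  …○○○●●●[○]○○○○○○…
[4] q0 h=24  …○○●●●●[○]○○○○○○…
[5] q2 h=25  …○●●●●●[○]○○○○○○…
[6] q0 h=26  …●●●●●●[○]○○○○○○…
[7] q2 h=27  …●●●●●●[○]○○○○○○…
[8] q0 h=28  …●●●●●●[○]○○○○○○…
[9] q2 h=29  …●●●●●●[○]○○○○○○…
[10] q0 h=30  …●●●●●●[○]○○○○○○…
[11] q2 h=31  …●●●●●●[○]○○○○○○…
[12] q0 h=32  …●●●●●●[○]○○○○○○…
[13] q2 h=33  …●●●●●●[○]○○○○○○…
[14] q0 h=34  …●●●●●●[○]○○○○○○|
[15] q2 h=35  …●●●●●●[○]○○○○○|
[16] q0 h=36  …●●●●●●[○]○○○○|
[17] q2 h=37  …●●●●●●[○]○○○|
[18] q0 h=38  …●●●●●●[○]○○|
[19] q2 h=39  …●●●●●●[○]○|
[20] q0 h=40  …●●●●●●[○]|
[21] q2 h=40  …●●●●●●[●]|
[22] q1 h=39  …●●●●●●[●]○|
[23] q0 h=40  …●●●●●○[○]|
[24] q2 h=40  …●●●●●○[●]|
[25] q1 h=39  …●●●●●●[○]○|
[26] q0 h=40  …●●●●●○[○]|
[27] q2 h=40  …●●●●●○[●]|
[28] q1 h=39  …●●●●●●[○]○|
[29] q0 h=40  …●●●●●○[○]|
[30] q2 h=40  …●●●●●○[●]|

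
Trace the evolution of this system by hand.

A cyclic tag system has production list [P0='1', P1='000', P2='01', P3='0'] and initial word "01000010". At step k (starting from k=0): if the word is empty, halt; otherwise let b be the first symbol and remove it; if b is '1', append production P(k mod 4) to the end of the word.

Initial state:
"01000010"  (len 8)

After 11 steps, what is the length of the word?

t=0: "01000010"  (len 8)
t=1: "1000010"  (len 7)
t=2: "000010000"  (len 9)
t=3: "00010000"  (len 8)
t=4: "0010000"  (len 7)
t=5: "010000"  (len 6)
t=6: "10000"  (len 5)
t=7: "000001"  (len 6)
t=8: "00001"  (len 5)
t=9: "0001"  (len 4)
t=10: "001"  (len 3)
t=11: "01"  (len 2)

2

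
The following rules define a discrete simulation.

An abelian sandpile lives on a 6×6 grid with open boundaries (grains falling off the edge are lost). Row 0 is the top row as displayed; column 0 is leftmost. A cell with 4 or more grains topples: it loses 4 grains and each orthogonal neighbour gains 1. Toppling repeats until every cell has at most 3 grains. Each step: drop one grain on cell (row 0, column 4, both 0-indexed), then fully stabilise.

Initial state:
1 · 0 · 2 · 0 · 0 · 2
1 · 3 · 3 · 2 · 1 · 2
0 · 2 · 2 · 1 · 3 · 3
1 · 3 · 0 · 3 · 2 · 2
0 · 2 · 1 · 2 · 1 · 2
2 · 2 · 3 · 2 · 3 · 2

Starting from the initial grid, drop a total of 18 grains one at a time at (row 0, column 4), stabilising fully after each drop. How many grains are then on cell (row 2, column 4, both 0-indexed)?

2

t=0: 1 · 0 · 2 · 0 · 0 · 2
1 · 3 · 3 · 2 · 1 · 2
0 · 2 · 2 · 1 · 3 · 3
1 · 3 · 0 · 3 · 2 · 2
0 · 2 · 1 · 2 · 1 · 2
2 · 2 · 3 · 2 · 3 · 2
t=1: 1 · 0 · 2 · 0 · 1 · 2
1 · 3 · 3 · 2 · 1 · 2
0 · 2 · 2 · 1 · 3 · 3
1 · 3 · 0 · 3 · 2 · 2
0 · 2 · 1 · 2 · 1 · 2
2 · 2 · 3 · 2 · 3 · 2
t=2: 1 · 0 · 2 · 0 · 2 · 2
1 · 3 · 3 · 2 · 1 · 2
0 · 2 · 2 · 1 · 3 · 3
1 · 3 · 0 · 3 · 2 · 2
0 · 2 · 1 · 2 · 1 · 2
2 · 2 · 3 · 2 · 3 · 2
t=3: 1 · 0 · 2 · 0 · 3 · 2
1 · 3 · 3 · 2 · 1 · 2
0 · 2 · 2 · 1 · 3 · 3
1 · 3 · 0 · 3 · 2 · 2
0 · 2 · 1 · 2 · 1 · 2
2 · 2 · 3 · 2 · 3 · 2
t=4: 1 · 0 · 2 · 1 · 0 · 3
1 · 3 · 3 · 2 · 2 · 2
0 · 2 · 2 · 1 · 3 · 3
1 · 3 · 0 · 3 · 2 · 2
0 · 2 · 1 · 2 · 1 · 2
2 · 2 · 3 · 2 · 3 · 2
t=5: 1 · 0 · 2 · 1 · 1 · 3
1 · 3 · 3 · 2 · 2 · 2
0 · 2 · 2 · 1 · 3 · 3
1 · 3 · 0 · 3 · 2 · 2
0 · 2 · 1 · 2 · 1 · 2
2 · 2 · 3 · 2 · 3 · 2
t=6: 1 · 0 · 2 · 1 · 2 · 3
1 · 3 · 3 · 2 · 2 · 2
0 · 2 · 2 · 1 · 3 · 3
1 · 3 · 0 · 3 · 2 · 2
0 · 2 · 1 · 2 · 1 · 2
2 · 2 · 3 · 2 · 3 · 2
t=7: 1 · 0 · 2 · 1 · 3 · 3
1 · 3 · 3 · 2 · 2 · 2
0 · 2 · 2 · 1 · 3 · 3
1 · 3 · 0 · 3 · 2 · 2
0 · 2 · 1 · 2 · 1 · 2
2 · 2 · 3 · 2 · 3 · 2
t=8: 1 · 0 · 2 · 2 · 1 · 0
1 · 3 · 3 · 2 · 3 · 3
0 · 2 · 2 · 1 · 3 · 3
1 · 3 · 0 · 3 · 2 · 2
0 · 2 · 1 · 2 · 1 · 2
2 · 2 · 3 · 2 · 3 · 2
t=9: 1 · 0 · 2 · 2 · 2 · 0
1 · 3 · 3 · 2 · 3 · 3
0 · 2 · 2 · 1 · 3 · 3
1 · 3 · 0 · 3 · 2 · 2
0 · 2 · 1 · 2 · 1 · 2
2 · 2 · 3 · 2 · 3 · 2
t=10: 1 · 0 · 2 · 2 · 3 · 0
1 · 3 · 3 · 2 · 3 · 3
0 · 2 · 2 · 1 · 3 · 3
1 · 3 · 0 · 3 · 2 · 2
0 · 2 · 1 · 2 · 1 · 2
2 · 2 · 3 · 2 · 3 · 2
t=11: 1 · 0 · 2 · 3 · 1 · 2
1 · 3 · 3 · 3 · 2 · 1
0 · 2 · 2 · 2 · 1 · 1
1 · 3 · 0 · 3 · 3 · 3
0 · 2 · 1 · 2 · 1 · 2
2 · 2 · 3 · 2 · 3 · 2
t=12: 1 · 0 · 2 · 3 · 2 · 2
1 · 3 · 3 · 3 · 2 · 1
0 · 2 · 2 · 2 · 1 · 1
1 · 3 · 0 · 3 · 3 · 3
0 · 2 · 1 · 2 · 1 · 2
2 · 2 · 3 · 2 · 3 · 2
t=13: 1 · 0 · 2 · 3 · 3 · 2
1 · 3 · 3 · 3 · 2 · 1
0 · 2 · 2 · 2 · 1 · 1
1 · 3 · 0 · 3 · 3 · 3
0 · 2 · 1 · 2 · 1 · 2
2 · 2 · 3 · 2 · 3 · 2
t=14: 1 · 2 · 0 · 2 · 2 · 3
2 · 0 · 2 · 2 · 0 · 2
0 · 3 · 3 · 3 · 2 · 1
1 · 3 · 0 · 3 · 3 · 3
0 · 2 · 1 · 2 · 1 · 2
2 · 2 · 3 · 2 · 3 · 2
t=15: 1 · 2 · 0 · 2 · 3 · 3
2 · 0 · 2 · 2 · 0 · 2
0 · 3 · 3 · 3 · 2 · 1
1 · 3 · 0 · 3 · 3 · 3
0 · 2 · 1 · 2 · 1 · 2
2 · 2 · 3 · 2 · 3 · 2
t=16: 1 · 2 · 0 · 3 · 1 · 0
2 · 0 · 2 · 2 · 1 · 3
0 · 3 · 3 · 3 · 2 · 1
1 · 3 · 0 · 3 · 3 · 3
0 · 2 · 1 · 2 · 1 · 2
2 · 2 · 3 · 2 · 3 · 2
t=17: 1 · 2 · 0 · 3 · 2 · 0
2 · 0 · 2 · 2 · 1 · 3
0 · 3 · 3 · 3 · 2 · 1
1 · 3 · 0 · 3 · 3 · 3
0 · 2 · 1 · 2 · 1 · 2
2 · 2 · 3 · 2 · 3 · 2
t=18: 1 · 2 · 0 · 3 · 3 · 0
2 · 0 · 2 · 2 · 1 · 3
0 · 3 · 3 · 3 · 2 · 1
1 · 3 · 0 · 3 · 3 · 3
0 · 2 · 1 · 2 · 1 · 2
2 · 2 · 3 · 2 · 3 · 2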